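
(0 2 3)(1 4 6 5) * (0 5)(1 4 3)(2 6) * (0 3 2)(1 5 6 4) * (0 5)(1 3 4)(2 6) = (0 1 6 4 5 3 2)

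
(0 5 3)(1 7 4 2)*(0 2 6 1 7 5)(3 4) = (1 5 4 6)(2 7 3)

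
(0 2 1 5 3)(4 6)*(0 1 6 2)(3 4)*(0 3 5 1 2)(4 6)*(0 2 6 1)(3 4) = (0 4 2 3 6 5 1)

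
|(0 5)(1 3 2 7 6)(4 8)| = 10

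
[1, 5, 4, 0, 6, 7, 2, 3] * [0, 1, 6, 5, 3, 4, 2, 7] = [1, 4, 3, 0, 2, 7, 6, 5]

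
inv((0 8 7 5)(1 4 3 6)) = (0 5 7 8)(1 6 3 4)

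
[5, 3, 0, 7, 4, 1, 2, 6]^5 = [6, 0, 7, 5, 4, 2, 3, 1]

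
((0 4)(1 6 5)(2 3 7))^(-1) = (0 4)(1 5 6)(2 7 3)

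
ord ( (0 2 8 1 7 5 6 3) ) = 8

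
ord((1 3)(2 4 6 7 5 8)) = 6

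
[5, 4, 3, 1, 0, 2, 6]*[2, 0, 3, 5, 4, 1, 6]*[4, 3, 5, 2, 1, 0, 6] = [3, 1, 0, 4, 5, 2, 6]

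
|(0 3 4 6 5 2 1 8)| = 8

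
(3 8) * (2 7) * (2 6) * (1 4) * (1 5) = (1 4 5) (2 7 6) (3 8) 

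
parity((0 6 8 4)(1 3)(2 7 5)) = even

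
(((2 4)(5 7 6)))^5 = (2 4)(5 6 7)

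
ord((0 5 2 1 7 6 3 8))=8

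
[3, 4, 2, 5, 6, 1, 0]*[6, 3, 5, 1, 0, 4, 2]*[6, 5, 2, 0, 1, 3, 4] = [5, 6, 3, 1, 2, 0, 4]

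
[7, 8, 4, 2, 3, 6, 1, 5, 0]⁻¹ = [8, 6, 3, 4, 2, 7, 5, 0, 1]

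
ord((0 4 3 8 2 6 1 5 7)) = 9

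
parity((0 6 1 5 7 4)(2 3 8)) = odd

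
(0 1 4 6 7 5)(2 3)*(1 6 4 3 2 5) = (0 6 7 1 3 5)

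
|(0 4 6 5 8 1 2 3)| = 8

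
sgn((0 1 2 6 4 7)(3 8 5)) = -1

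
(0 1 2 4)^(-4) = ()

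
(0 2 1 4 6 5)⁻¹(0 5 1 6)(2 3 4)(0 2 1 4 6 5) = (0 4 5 2)(1 3 6)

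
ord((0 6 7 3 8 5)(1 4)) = 6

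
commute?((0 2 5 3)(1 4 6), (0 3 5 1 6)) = no:(0 2 5 3)(1 4 6)*(0 3 5 1 6) = (0 2 1 4), (0 3 5 1 6)*(0 2 5 3)(1 4 6) = (2 5 4 6)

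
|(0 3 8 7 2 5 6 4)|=8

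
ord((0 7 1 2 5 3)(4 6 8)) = 6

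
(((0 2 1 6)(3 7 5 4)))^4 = ()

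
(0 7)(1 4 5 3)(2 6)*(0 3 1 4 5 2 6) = (0 7 3 4 2)(1 5)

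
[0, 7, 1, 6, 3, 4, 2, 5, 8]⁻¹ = [0, 2, 6, 4, 5, 7, 3, 1, 8]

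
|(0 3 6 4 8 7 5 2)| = 8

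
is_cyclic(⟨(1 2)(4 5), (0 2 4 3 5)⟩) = no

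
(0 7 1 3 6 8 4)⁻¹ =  (0 4 8 6 3 1 7)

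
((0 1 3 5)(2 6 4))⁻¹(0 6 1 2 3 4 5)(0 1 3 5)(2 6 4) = (0 1 4 3 6 5 2)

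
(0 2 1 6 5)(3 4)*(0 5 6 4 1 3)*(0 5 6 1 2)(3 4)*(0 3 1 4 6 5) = (0 3 2 6 4)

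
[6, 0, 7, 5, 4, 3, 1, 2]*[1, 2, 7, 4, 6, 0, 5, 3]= [5, 1, 3, 0, 6, 4, 2, 7]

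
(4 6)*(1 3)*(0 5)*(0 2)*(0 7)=(0 5 2 7)(1 3)(4 6)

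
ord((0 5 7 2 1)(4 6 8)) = 15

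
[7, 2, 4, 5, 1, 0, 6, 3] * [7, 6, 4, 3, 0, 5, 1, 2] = [2, 4, 0, 5, 6, 7, 1, 3]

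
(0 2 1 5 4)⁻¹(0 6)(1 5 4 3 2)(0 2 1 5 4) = (0 3 1 5 4)(2 6)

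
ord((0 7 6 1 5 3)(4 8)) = 6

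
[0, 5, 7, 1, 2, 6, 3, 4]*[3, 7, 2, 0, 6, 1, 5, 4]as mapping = [0→3, 1→1, 2→4, 3→7, 4→2, 5→5, 6→0, 7→6]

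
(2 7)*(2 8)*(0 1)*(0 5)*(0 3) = (0 1 5 3) (2 7 8) 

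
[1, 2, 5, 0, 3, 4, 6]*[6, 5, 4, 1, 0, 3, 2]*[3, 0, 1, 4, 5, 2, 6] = [2, 5, 4, 6, 0, 3, 1]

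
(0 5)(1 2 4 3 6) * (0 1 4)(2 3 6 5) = (0 2)(1 3 5)(4 6)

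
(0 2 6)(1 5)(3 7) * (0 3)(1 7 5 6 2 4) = (0 4 1 6 3 5 7)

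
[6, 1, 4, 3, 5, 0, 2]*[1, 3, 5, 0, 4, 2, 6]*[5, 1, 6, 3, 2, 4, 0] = [0, 3, 2, 5, 6, 1, 4]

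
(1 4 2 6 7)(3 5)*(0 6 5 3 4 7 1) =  (0 6 1 7)(2 5 4)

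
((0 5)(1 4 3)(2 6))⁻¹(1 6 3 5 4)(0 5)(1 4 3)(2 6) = (0 3 4 2 1)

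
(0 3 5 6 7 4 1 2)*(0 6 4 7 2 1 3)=(2 6)(3 5 4)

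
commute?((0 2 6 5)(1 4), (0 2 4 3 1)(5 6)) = no:(0 2 6 5)(1 4) * (0 2 4 3 1)(5 6) = (0 4)(1 3)(2 5), (0 2 4 3 1)(5 6) * (0 2 6 5)(1 4) = (0 6)(1 2)(3 4)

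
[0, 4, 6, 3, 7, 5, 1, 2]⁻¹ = [0, 6, 7, 3, 1, 5, 2, 4]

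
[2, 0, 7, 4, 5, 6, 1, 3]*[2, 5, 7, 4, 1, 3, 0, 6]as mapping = [0→7, 1→2, 2→6, 3→1, 4→3, 5→0, 6→5, 7→4]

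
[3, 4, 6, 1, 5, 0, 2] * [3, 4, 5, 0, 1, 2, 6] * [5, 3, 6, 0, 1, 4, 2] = [5, 3, 2, 1, 6, 0, 4]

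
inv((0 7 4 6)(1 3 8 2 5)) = (0 6 4 7)(1 5 2 8 3)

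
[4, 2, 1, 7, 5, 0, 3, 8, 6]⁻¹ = [5, 2, 1, 6, 0, 4, 8, 3, 7]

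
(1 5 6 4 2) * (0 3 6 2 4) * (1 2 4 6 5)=(0 3 5 4 6)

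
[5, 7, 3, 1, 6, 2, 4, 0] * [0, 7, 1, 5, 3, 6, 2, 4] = [6, 4, 5, 7, 2, 1, 3, 0]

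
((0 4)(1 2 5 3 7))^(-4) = (1 2 5 3 7)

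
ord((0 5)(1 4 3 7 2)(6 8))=10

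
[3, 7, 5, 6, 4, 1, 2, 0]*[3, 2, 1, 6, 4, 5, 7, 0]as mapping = [0→6, 1→0, 2→5, 3→7, 4→4, 5→2, 6→1, 7→3]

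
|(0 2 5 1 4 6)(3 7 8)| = 6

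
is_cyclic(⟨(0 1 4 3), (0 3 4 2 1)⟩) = no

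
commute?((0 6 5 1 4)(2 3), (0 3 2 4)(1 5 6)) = no:(0 6 5 1 4)(2 3)*(0 3 2 4)(1 5 6) = (0 1)(3 4), (0 3 2 4)(1 5 6)*(0 6 5 1 4)(2 3) = (0 2)(4 6)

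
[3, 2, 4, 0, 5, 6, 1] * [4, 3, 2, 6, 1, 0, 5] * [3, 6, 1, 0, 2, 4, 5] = [5, 1, 6, 2, 3, 4, 0]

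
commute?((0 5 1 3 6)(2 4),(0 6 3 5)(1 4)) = no:(0 5 1 3 6)(2 4)*(0 6 3 5)(1 4) = (1 5 4 2),(0 6 3 5)(1 4)*(0 5 1 3 6)(2 4) = (1 2 4 3)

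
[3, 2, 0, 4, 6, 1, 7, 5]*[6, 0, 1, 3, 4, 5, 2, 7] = [3, 1, 6, 4, 2, 0, 7, 5]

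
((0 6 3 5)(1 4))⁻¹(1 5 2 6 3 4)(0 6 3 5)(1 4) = (0 2 3 5 1 4)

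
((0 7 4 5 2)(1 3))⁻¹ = (0 2 5 4 7)(1 3)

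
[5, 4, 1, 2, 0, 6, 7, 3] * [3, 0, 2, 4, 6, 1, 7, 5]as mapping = [0→1, 1→6, 2→0, 3→2, 4→3, 5→7, 6→5, 7→4]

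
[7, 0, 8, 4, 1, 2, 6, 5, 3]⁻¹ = [1, 4, 5, 8, 3, 7, 6, 0, 2]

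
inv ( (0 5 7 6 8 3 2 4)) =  (0 4 2 3 8 6 7 5)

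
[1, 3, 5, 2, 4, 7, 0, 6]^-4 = [2, 5, 6, 7, 4, 0, 3, 1]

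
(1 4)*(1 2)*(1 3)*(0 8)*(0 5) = (0 8 5)(1 4 2 3)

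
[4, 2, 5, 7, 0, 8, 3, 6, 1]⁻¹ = [4, 8, 1, 6, 0, 2, 7, 3, 5]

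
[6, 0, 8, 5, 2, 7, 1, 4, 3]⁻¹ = [1, 6, 4, 8, 7, 3, 0, 5, 2]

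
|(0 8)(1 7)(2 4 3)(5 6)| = 6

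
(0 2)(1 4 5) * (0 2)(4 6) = (1 6 4 5)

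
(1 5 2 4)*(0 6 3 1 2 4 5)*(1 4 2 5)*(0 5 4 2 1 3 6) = (1 5)(2 3)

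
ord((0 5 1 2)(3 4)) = 4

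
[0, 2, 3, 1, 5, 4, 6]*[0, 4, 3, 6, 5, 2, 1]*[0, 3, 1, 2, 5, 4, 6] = [0, 2, 6, 5, 1, 4, 3]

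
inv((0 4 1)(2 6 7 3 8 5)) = (0 1 4)(2 5 8 3 7 6)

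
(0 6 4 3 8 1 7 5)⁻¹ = (0 5 7 1 8 3 4 6)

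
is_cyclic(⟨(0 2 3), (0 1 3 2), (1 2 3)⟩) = no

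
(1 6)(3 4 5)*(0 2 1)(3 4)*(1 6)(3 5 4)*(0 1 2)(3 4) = (1 2 6)(3 5 4)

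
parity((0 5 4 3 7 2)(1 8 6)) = odd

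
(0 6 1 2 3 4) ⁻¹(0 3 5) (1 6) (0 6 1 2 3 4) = (1 2) (4 5 6) 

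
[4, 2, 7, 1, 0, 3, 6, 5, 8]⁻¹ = [4, 3, 1, 5, 0, 7, 6, 2, 8]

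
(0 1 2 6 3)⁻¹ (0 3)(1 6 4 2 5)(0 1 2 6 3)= (0 1)(2 3 4 6 5)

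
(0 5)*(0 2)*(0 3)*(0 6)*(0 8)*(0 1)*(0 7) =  (0 5 2 3 6 8 1 7)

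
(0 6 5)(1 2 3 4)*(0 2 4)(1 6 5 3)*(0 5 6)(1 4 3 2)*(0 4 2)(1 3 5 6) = (0 1 5 3 6)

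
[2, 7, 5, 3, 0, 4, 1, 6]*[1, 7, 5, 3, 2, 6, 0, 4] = [5, 4, 6, 3, 1, 2, 7, 0]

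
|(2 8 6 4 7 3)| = 6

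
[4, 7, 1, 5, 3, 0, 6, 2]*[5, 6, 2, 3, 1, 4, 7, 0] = [1, 0, 6, 4, 3, 5, 7, 2]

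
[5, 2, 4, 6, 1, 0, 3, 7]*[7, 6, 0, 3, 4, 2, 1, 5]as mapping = [0→2, 1→0, 2→4, 3→1, 4→6, 5→7, 6→3, 7→5]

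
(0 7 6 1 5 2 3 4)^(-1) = (0 4 3 2 5 1 6 7)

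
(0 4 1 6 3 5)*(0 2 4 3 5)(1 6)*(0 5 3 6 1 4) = (0 6 3 5 2)(1 4)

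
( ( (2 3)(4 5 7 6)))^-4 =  ()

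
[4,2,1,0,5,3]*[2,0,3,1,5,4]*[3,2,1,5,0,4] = [4,5,3,1,0,2] 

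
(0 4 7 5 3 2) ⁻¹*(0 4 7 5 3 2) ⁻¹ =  (0 3 7) (2 5 4) 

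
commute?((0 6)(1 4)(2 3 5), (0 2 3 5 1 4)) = no:(0 6)(1 4)(2 3 5) * (0 2 3 5 1 4) = (0 6 2 5 3 1), (0 2 3 5 1 4) * (0 6)(1 4)(2 3 5) = (0 3 2 5 4 6)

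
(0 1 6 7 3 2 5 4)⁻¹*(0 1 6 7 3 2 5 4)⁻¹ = (0 5 3 6)(1 4 2 7)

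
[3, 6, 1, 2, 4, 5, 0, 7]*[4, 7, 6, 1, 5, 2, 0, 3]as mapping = [0→1, 1→0, 2→7, 3→6, 4→5, 5→2, 6→4, 7→3]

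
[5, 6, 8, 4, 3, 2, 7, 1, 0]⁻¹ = [8, 7, 5, 4, 3, 0, 1, 6, 2]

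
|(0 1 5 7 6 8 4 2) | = 8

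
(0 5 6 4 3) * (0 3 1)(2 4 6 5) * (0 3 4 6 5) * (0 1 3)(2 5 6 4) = (0 5 1)(2 4 3)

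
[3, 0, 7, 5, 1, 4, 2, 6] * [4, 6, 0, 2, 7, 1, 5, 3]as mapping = [0→2, 1→4, 2→3, 3→1, 4→6, 5→7, 6→0, 7→5]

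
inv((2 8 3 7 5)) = (2 5 7 3 8)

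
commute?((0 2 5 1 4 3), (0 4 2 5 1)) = no:(0 2 5 1 4 3)*(0 4 2 5 1) = (0 5)(1 2)(3 4), (0 4 2 5 1)*(0 2 5 1 4 3) = (0 3)(1 2)(4 5)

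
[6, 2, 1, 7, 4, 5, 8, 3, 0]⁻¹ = [8, 2, 1, 7, 4, 5, 0, 3, 6]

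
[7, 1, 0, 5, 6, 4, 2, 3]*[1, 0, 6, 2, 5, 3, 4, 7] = [7, 0, 1, 3, 4, 5, 6, 2]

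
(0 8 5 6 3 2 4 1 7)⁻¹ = (0 7 1 4 2 3 6 5 8)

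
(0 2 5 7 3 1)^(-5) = (0 2 5 7 3 1)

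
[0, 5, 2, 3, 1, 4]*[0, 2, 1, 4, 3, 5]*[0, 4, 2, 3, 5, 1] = [0, 1, 4, 5, 2, 3]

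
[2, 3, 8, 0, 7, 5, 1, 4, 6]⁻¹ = [3, 6, 0, 1, 7, 5, 8, 4, 2]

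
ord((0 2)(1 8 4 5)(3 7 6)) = 12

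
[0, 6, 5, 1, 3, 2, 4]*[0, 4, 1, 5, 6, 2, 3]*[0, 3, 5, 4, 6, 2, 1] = [0, 4, 5, 6, 2, 3, 1]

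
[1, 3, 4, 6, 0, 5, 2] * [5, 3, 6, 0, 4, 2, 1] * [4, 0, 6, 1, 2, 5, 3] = [1, 4, 2, 0, 5, 6, 3]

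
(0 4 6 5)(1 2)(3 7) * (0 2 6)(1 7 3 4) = (0 1 6 5 2 7 4)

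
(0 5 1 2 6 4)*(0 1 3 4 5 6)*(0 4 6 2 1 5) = (0 2 4 5 3 6)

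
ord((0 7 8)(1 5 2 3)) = 12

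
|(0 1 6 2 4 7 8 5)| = 8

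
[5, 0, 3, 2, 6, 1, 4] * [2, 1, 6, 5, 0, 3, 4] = [3, 2, 5, 6, 4, 1, 0]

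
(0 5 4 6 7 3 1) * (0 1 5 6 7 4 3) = (0 6 4 7)(3 5)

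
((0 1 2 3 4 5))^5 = (0 5 4 3 2 1)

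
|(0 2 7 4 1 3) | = 6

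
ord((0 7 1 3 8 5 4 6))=8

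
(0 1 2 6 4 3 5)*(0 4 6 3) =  (0 1 2 3 5 4)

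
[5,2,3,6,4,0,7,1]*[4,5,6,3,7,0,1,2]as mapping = [0→0,1→6,2→3,3→1,4→7,5→4,6→2,7→5]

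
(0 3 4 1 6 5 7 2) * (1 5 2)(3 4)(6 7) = (0 4 5 6 2)(1 7)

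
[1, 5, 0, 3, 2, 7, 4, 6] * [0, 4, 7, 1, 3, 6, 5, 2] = [4, 6, 0, 1, 7, 2, 3, 5] 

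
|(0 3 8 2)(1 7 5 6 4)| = 20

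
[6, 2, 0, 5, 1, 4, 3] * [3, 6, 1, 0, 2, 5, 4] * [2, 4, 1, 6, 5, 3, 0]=[5, 4, 6, 3, 0, 1, 2]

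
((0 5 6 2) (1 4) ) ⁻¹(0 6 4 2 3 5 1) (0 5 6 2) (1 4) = (0 3 6 4 5 2 1) 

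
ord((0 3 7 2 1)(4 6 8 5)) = 20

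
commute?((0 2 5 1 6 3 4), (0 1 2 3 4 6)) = no:(0 2 5 1 6 3 4)*(0 1 2 3 4 6) = (0 3 6 4 1)(2 5), (0 1 2 3 4 6)*(0 2 5 1 6 3 4) = (0 6 2 4 3)(1 5)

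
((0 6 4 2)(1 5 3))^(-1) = (0 2 4 6)(1 3 5)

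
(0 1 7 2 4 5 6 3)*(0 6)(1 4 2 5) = (0 4 1 7 5)(3 6)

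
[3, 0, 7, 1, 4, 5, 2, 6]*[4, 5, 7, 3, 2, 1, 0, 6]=[3, 4, 6, 5, 2, 1, 7, 0]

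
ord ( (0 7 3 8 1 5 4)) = 7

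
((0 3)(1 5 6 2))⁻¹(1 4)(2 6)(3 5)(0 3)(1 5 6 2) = (0 6)(1 2)(4 5)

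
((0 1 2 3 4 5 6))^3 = (0 3 6 2 5 1 4)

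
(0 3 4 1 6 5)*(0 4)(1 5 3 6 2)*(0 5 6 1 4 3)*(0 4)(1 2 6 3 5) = (0 2)(1 6 4 3)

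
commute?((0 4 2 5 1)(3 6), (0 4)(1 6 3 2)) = no:(0 4 2 5 1)(3 6) * (0 4)(1 6 3 2) = (1 4)(2 5 6), (0 4)(1 6 3 2) * (0 4 2 5 1)(3 6) = (0 2)(1 3 5)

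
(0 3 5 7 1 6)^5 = (0 6 1 7 5 3)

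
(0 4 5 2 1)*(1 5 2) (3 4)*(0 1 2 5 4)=(0 3) (2 4 5) 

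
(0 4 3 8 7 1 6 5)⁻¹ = (0 5 6 1 7 8 3 4)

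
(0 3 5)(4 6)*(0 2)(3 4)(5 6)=(0 4 5 2)(3 6)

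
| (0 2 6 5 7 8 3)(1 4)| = 14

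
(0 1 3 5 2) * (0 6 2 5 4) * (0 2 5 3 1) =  (2 6 5 3 4)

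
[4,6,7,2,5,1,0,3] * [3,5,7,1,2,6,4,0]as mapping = [0→2,1→4,2→0,3→7,4→6,5→5,6→3,7→1]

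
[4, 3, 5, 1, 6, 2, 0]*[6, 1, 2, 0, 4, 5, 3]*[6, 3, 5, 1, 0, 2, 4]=[0, 6, 2, 3, 1, 5, 4]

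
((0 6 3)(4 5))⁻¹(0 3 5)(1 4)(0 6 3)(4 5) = (0 4 6)(1 5)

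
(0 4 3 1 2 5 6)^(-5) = (0 3 2 6 4 1 5)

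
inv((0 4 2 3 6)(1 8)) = (0 6 3 2 4)(1 8)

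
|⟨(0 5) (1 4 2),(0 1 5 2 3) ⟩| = 720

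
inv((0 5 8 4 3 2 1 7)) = (0 7 1 2 3 4 8 5)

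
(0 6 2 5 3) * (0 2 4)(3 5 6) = (0 3 2 6 4)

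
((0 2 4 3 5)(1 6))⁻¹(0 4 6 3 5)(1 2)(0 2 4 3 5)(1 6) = (0 2 3 1 5)(4 6)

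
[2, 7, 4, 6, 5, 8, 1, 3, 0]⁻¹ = [8, 6, 0, 7, 2, 4, 3, 1, 5]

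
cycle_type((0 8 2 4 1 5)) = 6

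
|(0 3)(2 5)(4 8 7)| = 6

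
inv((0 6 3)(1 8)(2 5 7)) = (0 3 6)(1 8)(2 7 5)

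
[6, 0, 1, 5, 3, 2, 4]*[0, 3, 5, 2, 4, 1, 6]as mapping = [0→6, 1→0, 2→3, 3→1, 4→2, 5→5, 6→4]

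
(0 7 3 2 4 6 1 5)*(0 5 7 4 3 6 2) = (0 4 2 3)(1 7 6)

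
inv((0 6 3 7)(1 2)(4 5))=(0 7 3 6)(1 2)(4 5)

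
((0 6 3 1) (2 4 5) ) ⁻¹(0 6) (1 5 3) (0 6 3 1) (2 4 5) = (0 2 1) (3 6) 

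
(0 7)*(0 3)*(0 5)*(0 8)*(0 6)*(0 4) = (0 7 3 5 8 6 4)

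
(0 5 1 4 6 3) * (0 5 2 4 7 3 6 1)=(0 2 4 1 7 3 5)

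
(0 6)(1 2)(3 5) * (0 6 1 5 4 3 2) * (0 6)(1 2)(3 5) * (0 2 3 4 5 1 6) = (0 3 5 6 2 4 1)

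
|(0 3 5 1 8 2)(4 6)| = 6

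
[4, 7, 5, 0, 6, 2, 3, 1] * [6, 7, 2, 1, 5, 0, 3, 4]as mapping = [0→5, 1→4, 2→0, 3→6, 4→3, 5→2, 6→1, 7→7]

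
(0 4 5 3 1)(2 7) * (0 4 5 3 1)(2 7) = (0 5 1 4 3)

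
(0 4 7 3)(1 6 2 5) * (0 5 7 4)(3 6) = (1 3 5)(2 7 6)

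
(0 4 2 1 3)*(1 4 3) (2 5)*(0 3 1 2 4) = (0 1 2) (4 5) 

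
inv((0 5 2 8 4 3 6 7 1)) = (0 1 7 6 3 4 8 2 5)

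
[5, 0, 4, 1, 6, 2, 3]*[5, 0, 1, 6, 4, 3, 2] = [3, 5, 4, 0, 2, 1, 6]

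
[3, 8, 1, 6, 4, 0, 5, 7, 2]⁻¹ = [5, 2, 8, 0, 4, 6, 3, 7, 1]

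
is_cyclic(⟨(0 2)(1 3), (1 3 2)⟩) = no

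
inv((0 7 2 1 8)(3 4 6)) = (0 8 1 2 7)(3 6 4)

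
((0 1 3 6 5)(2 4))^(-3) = (0 3 5 1 6)(2 4)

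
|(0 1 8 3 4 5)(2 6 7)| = 6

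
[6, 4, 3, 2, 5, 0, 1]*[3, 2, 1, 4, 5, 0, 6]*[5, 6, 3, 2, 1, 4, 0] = [0, 4, 1, 6, 5, 2, 3]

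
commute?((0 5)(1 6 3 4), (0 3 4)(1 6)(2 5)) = no:(0 5)(1 6 3 4)*(0 3 4)(1 6)(2 5) = (0 2 5 3)(4 6), (0 3 4)(1 6)(2 5)*(0 5)(1 6 3 4) = (0 4 5 2)(1 3)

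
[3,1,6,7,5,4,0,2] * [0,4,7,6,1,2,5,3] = [6,4,5,3,2,1,0,7]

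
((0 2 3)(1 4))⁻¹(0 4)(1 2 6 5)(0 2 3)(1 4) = (1 2)(3 6 5 4)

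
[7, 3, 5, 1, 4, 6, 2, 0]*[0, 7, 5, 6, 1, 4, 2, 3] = [3, 6, 4, 7, 1, 2, 5, 0]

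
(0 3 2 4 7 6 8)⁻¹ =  (0 8 6 7 4 2 3)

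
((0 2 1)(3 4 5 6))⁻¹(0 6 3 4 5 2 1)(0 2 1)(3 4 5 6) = (0 2 3 4 5 6 1)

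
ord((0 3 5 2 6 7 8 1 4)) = 9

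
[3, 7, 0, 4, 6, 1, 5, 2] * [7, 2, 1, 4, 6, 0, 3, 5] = [4, 5, 7, 6, 3, 2, 0, 1]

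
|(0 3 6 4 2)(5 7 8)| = 15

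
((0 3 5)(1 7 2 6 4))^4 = (0 3 5)(1 4 6 2 7)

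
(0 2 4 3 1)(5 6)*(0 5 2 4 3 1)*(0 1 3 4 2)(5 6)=(0 2 4 3 1 6)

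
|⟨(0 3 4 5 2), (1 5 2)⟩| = 360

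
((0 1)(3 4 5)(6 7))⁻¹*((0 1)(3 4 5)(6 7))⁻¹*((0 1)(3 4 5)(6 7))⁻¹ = (0 1)(6 7)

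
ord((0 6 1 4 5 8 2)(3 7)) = 14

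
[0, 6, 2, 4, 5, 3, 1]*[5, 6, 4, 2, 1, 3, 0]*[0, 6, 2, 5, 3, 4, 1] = [4, 0, 3, 6, 5, 2, 1]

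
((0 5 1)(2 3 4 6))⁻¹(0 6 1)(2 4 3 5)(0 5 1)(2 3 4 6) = (0 5 2)(1 3 6 4)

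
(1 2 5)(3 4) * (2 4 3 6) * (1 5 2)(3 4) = (1 3 4 6)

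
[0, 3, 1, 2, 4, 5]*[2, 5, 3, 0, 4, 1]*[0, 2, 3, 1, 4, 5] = [3, 0, 5, 1, 4, 2]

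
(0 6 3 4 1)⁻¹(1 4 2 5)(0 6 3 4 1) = (0 1 2 5)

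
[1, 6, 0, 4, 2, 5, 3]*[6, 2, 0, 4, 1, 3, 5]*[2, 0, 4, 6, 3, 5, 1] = [4, 5, 1, 0, 2, 6, 3]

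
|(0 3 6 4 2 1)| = 6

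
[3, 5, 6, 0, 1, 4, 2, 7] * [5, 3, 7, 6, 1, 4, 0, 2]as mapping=[0→6, 1→4, 2→0, 3→5, 4→3, 5→1, 6→7, 7→2]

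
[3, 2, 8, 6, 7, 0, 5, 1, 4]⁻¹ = [5, 7, 1, 0, 8, 6, 3, 4, 2]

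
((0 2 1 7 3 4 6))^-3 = (0 3 2 4 1 6 7)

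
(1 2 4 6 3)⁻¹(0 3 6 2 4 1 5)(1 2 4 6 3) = (0 1 3 4 6 2 5)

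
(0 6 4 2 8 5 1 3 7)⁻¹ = (0 7 3 1 5 8 2 4 6)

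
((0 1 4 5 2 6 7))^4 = (0 2 1 6 4 7 5)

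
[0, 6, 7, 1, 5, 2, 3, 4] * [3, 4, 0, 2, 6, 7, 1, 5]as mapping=[0→3, 1→1, 2→5, 3→4, 4→7, 5→0, 6→2, 7→6]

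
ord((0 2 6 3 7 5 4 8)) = 8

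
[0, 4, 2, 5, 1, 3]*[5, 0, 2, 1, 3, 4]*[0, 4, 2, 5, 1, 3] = [3, 5, 2, 1, 0, 4]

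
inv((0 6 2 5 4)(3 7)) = (0 4 5 2 6)(3 7)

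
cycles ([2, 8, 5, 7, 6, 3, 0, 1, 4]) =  (0 2 5 3 7 1 8 4 6)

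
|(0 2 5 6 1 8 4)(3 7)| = 14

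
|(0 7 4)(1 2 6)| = 3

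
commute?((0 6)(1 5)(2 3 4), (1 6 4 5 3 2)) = no:(0 6)(1 5)(2 3 4) * (1 6 4 5 3 2) = (0 4 1 3 5 6), (1 6 4 5 3 2) * (0 6)(1 5)(2 3 4) = (0 6 2 5 4 1)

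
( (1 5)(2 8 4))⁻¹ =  (1 5)(2 4 8)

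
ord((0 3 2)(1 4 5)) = 3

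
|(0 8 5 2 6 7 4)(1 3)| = 14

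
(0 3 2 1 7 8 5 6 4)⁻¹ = (0 4 6 5 8 7 1 2 3)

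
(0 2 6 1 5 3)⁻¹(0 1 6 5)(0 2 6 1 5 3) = (1 3 2 5)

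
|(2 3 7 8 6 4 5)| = 7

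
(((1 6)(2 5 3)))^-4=(2 3 5)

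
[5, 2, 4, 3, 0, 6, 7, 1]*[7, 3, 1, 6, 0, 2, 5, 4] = [2, 1, 0, 6, 7, 5, 4, 3]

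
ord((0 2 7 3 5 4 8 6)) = 8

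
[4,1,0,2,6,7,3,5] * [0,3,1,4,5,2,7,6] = [5,3,0,1,7,6,4,2]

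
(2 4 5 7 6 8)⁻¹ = (2 8 6 7 5 4)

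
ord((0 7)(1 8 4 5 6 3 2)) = 14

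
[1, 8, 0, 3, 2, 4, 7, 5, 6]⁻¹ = [2, 0, 4, 3, 5, 7, 8, 6, 1]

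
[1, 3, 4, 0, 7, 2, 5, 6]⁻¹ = [3, 0, 5, 1, 2, 6, 7, 4]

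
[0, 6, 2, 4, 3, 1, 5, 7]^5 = [0, 5, 2, 4, 3, 6, 1, 7]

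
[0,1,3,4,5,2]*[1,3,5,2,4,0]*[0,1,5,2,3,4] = [1,2,5,3,0,4]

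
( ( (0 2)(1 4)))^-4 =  ()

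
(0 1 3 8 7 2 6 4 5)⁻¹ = (0 5 4 6 2 7 8 3 1)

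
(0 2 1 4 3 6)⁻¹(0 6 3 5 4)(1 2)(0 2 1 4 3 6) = (0 6 5 3 2)(1 4)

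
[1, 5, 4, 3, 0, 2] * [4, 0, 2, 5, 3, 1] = [0, 1, 3, 5, 4, 2]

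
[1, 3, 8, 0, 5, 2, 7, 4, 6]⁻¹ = [3, 0, 5, 1, 7, 4, 8, 6, 2]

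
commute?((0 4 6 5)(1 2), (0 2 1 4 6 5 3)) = no:(0 4 6 5)(1 2)*(0 2 1 4 6 5 3) = (0 6 3)(2 4 5), (0 2 1 4 6 5 3)*(0 4 6 5)(1 2) = (0 1 6)(3 4 5)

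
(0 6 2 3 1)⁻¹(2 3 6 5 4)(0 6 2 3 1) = (1 2 5 4 3)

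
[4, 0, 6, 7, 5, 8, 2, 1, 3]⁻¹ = [1, 7, 6, 8, 0, 4, 2, 3, 5]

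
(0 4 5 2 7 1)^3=(0 2)(1 5)(4 7)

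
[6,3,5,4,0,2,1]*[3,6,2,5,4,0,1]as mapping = [0→1,1→5,2→0,3→4,4→3,5→2,6→6]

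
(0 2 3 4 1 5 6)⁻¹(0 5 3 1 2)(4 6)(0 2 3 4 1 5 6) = (0 1)(2 6 4 5 3)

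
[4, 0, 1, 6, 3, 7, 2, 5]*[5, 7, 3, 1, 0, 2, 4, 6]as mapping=[0→0, 1→5, 2→7, 3→4, 4→1, 5→6, 6→3, 7→2]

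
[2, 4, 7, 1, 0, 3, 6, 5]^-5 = [7, 0, 5, 4, 2, 1, 6, 3]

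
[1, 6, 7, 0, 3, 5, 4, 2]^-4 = [1, 6, 2, 0, 3, 5, 4, 7]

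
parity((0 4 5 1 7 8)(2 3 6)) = odd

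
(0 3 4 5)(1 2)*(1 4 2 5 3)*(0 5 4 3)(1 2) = (0 2 3 1 4)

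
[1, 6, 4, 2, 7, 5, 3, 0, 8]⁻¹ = [7, 0, 3, 6, 2, 5, 1, 4, 8]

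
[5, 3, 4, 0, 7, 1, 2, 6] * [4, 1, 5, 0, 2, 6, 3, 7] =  [6, 0, 2, 4, 7, 1, 5, 3]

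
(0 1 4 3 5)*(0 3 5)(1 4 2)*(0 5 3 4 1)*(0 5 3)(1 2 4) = (0 2 5 1 4)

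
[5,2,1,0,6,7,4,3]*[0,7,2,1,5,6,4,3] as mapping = [0→6,1→2,2→7,3→0,4→4,5→3,6→5,7→1] 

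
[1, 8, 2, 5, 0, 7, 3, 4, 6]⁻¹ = [4, 0, 2, 6, 7, 3, 8, 5, 1]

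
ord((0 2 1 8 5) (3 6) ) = 10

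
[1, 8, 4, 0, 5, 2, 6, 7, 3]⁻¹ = [3, 0, 5, 8, 2, 4, 6, 7, 1]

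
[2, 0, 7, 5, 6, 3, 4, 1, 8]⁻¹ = [1, 7, 0, 5, 6, 3, 4, 2, 8]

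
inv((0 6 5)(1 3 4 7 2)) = (0 5 6)(1 2 7 4 3)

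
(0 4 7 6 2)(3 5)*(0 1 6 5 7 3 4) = (1 6 2)(3 7 5 4)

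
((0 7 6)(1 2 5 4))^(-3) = (1 2 5 4)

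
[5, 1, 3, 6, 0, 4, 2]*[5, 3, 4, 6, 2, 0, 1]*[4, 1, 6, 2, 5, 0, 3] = [4, 2, 3, 1, 0, 6, 5]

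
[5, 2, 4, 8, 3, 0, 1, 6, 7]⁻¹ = [5, 6, 1, 4, 2, 0, 7, 8, 3]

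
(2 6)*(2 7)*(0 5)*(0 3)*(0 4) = (0 5 3 4)(2 6 7)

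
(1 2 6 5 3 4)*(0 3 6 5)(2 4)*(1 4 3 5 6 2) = (0 5 2 6)(1 3)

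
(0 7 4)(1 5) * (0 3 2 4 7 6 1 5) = (0 6 1)(2 4 3)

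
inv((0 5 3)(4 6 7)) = (0 3 5)(4 7 6)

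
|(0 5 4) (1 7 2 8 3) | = 15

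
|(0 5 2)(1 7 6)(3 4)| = 6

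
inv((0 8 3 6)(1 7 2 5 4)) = (0 6 3 8)(1 4 5 2 7)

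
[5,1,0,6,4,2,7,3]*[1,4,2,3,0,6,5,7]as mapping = [0→6,1→4,2→1,3→5,4→0,5→2,6→7,7→3]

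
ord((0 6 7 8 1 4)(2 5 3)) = 6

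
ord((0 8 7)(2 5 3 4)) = 12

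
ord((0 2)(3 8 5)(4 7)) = 6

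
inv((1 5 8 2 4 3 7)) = (1 7 3 4 2 8 5)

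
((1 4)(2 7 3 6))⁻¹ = (1 4)(2 6 3 7)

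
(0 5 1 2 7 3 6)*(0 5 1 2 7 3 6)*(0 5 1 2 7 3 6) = (0 2 6 1 3 5 7)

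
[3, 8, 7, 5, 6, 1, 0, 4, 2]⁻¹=[6, 5, 8, 0, 7, 3, 4, 2, 1]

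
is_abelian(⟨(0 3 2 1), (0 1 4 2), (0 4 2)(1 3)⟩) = no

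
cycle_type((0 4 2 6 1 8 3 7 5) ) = 9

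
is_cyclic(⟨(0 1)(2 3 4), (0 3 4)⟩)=no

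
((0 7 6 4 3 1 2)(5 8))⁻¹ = (0 2 1 3 4 6 7)(5 8)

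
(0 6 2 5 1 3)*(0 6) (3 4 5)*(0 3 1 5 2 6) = (0 3) (1 4 2) 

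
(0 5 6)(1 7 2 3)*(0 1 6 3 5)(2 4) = (1 7 4 2 5 3 6)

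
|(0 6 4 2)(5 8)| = 4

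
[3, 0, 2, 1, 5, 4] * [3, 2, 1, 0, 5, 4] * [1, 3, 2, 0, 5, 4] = [1, 0, 3, 2, 5, 4]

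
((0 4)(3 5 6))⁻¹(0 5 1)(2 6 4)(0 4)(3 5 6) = (0 2 3)(1 4 6)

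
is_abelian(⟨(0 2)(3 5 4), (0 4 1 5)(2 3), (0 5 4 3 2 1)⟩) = no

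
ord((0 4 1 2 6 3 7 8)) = 8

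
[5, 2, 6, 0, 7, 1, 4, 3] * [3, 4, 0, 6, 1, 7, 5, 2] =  [7, 0, 5, 3, 2, 4, 1, 6]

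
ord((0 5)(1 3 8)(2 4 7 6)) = 12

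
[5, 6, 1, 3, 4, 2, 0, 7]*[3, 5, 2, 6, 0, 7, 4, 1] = [7, 4, 5, 6, 0, 2, 3, 1]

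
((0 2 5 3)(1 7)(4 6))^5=(0 2 5 3)(1 7)(4 6)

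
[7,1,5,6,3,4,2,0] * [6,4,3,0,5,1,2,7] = [7,4,1,2,0,5,3,6]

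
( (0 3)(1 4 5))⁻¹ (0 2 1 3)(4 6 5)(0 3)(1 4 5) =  (0 3 2 4)(1 5 6)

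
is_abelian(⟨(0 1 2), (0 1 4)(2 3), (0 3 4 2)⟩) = no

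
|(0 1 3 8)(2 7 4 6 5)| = 20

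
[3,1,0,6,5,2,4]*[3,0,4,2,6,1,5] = [2,0,3,5,1,4,6]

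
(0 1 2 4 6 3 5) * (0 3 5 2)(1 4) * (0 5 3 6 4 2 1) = (0 2)(1 5 6 3)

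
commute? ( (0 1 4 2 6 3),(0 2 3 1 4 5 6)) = no: (0 1 4 2 6 3) * (0 2 3 1 4 5 6) = (0 4 3 2)(1 5 6),(0 2 3 1 4 5 6) * (0 1 4 2 6 3) = (0 6 1 2)(3 4 5)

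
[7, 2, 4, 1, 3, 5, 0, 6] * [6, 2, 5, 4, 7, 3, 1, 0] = [0, 5, 7, 2, 4, 3, 6, 1]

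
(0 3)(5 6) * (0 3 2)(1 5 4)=(0 2)(1 5 6 4)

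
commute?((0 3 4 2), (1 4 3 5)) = no:(0 3 4 2) * (1 4 3 5) = (0 5 1 4 2), (1 4 3 5) * (0 3 4 2) = (0 3 5 1 2)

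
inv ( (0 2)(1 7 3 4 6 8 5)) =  (0 2)(1 5 8 6 4 3 7)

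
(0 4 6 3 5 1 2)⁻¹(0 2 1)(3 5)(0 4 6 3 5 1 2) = (0 2 4)(1 5)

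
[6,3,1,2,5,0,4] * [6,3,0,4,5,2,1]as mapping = [0→1,1→4,2→3,3→0,4→2,5→6,6→5]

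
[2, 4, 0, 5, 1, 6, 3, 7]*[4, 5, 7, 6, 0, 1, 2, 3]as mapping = [0→7, 1→0, 2→4, 3→1, 4→5, 5→2, 6→6, 7→3]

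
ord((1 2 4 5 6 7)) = 6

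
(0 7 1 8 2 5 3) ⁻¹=(0 3 5 2 8 1 7) 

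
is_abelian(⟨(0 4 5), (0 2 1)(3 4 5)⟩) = no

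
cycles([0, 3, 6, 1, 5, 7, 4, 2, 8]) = (1 3)(2 6 4 5 7)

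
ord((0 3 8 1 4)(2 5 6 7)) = 20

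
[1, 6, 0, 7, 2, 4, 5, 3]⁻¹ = [2, 0, 4, 7, 5, 6, 1, 3]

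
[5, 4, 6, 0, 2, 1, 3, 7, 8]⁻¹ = [3, 5, 4, 6, 1, 0, 2, 7, 8]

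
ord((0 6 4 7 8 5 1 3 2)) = 9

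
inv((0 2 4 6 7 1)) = (0 1 7 6 4 2)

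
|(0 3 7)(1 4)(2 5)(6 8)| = 6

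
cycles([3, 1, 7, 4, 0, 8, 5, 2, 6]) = (0 3 4)(2 7)(5 8 6)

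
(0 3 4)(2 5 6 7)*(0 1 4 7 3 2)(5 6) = (0 2 6 3 7)(1 4)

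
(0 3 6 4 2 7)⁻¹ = (0 7 2 4 6 3)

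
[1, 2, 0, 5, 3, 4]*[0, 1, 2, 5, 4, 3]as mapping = [0→1, 1→2, 2→0, 3→3, 4→5, 5→4]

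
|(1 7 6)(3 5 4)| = 3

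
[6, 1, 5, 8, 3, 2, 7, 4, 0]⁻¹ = [8, 1, 5, 4, 7, 2, 0, 6, 3]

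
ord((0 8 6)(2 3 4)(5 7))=6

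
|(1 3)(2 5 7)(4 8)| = 6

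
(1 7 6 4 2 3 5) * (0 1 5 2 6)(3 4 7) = (0 1 3 2 4 6 7)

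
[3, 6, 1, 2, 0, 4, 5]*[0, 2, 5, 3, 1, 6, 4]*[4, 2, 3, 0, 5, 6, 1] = [0, 5, 3, 6, 4, 2, 1]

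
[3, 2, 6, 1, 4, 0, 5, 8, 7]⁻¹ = [5, 3, 1, 0, 4, 6, 2, 8, 7]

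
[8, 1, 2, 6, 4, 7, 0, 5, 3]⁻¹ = [6, 1, 2, 8, 4, 7, 3, 5, 0]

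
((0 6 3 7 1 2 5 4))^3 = (0 7 5 6 1 4 3 2)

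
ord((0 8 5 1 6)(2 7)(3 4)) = 10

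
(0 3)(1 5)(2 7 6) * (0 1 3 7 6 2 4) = (0 7 2 6 4)(1 5 3)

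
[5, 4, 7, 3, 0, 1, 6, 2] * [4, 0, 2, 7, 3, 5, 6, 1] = [5, 3, 1, 7, 4, 0, 6, 2]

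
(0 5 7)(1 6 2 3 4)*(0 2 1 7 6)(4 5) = (0 4 7 2 3 5 6 1)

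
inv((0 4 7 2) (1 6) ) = (0 2 7 4) (1 6) 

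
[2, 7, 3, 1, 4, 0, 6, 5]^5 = [5, 3, 0, 2, 4, 7, 6, 1]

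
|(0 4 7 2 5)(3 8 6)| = 15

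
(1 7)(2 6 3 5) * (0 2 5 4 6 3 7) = (0 2 3 4 6 7 1)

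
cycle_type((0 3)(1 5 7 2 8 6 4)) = 2.7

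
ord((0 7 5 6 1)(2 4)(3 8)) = 10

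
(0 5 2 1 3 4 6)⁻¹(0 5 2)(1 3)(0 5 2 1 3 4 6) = (1 5 2)(3 4)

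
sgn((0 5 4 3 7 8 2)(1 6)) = -1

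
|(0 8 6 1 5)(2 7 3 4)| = 20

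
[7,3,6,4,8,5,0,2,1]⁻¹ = [6,8,7,1,3,5,2,0,4]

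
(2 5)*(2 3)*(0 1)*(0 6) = (0 1 6) (2 5 3) 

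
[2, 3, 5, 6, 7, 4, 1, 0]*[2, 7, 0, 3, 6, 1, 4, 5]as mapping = [0→0, 1→3, 2→1, 3→4, 4→5, 5→6, 6→7, 7→2]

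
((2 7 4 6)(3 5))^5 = (2 7 4 6)(3 5)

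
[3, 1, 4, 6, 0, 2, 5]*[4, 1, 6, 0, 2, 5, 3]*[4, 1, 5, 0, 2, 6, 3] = [4, 1, 5, 0, 2, 3, 6]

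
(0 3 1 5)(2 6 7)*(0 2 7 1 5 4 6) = (0 3 5 2)(1 4 6)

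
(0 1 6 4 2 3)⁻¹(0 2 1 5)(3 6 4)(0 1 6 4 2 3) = (0 4 2)(1 3 6 5)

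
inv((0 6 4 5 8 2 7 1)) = (0 1 7 2 8 5 4 6)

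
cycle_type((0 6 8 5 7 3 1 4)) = 8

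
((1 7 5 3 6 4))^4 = (1 6 5)(3 7 4)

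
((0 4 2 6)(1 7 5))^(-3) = (0 4 2 6)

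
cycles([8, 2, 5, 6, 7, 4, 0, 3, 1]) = (0 8 1 2 5 4 7 3 6)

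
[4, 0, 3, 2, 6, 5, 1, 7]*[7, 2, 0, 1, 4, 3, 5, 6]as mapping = [0→4, 1→7, 2→1, 3→0, 4→5, 5→3, 6→2, 7→6]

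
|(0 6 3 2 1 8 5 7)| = 8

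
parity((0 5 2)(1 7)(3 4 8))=odd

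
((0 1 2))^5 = (0 2 1)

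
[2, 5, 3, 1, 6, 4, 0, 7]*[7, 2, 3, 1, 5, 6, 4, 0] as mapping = [0→3, 1→6, 2→1, 3→2, 4→4, 5→5, 6→7, 7→0] 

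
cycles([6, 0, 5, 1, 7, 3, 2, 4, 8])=(0 6 2 5 3 1)(4 7)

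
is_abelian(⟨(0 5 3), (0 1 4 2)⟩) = no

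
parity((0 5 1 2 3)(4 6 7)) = even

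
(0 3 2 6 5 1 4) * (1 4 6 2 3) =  (0 1 6 5 4)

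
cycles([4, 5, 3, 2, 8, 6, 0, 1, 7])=(0 4 8 7 1 5 6)(2 3)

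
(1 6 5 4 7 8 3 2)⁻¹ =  (1 2 3 8 7 4 5 6)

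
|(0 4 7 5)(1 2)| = 4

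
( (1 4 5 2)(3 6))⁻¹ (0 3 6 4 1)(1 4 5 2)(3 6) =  (0 6 3 5 4)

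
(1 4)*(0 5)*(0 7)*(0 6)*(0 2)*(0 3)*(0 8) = (0 5 7 6 2 3 8)(1 4)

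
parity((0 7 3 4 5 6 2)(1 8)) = odd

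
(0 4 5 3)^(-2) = (0 5)(3 4)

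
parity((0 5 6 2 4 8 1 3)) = odd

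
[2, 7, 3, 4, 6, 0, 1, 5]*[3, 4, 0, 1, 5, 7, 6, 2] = [0, 2, 1, 5, 6, 3, 4, 7]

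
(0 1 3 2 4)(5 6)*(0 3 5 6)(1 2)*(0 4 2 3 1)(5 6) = (0 3)(1 6 5 4)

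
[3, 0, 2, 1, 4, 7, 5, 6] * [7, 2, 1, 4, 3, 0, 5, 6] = [4, 7, 1, 2, 3, 6, 0, 5]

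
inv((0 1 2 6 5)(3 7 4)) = (0 5 6 2 1)(3 4 7)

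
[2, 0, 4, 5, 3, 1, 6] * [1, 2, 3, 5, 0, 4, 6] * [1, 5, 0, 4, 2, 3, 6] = [4, 5, 1, 2, 3, 0, 6]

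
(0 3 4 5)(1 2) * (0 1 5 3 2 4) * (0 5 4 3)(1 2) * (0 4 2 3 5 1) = (1 5 3)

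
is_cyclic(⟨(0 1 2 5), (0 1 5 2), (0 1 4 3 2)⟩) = no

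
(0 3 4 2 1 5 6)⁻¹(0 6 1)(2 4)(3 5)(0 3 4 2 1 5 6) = (0 5 3)(1 2)(4 6)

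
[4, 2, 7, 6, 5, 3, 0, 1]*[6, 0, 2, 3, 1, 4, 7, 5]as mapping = [0→1, 1→2, 2→5, 3→7, 4→4, 5→3, 6→6, 7→0]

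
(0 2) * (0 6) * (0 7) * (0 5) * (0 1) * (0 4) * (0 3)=(0 2 6 7 5 1 4 3)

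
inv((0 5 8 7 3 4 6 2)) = (0 2 6 4 3 7 8 5)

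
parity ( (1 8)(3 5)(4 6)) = odd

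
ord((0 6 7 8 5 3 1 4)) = 8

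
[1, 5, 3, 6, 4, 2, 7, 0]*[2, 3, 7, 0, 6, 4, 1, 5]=[3, 4, 0, 1, 6, 7, 5, 2]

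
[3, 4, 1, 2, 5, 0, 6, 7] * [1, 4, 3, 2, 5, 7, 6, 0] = [2, 5, 4, 3, 7, 1, 6, 0]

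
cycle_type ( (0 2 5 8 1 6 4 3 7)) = 9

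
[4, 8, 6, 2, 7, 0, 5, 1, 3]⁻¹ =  [5, 7, 3, 8, 0, 6, 2, 4, 1]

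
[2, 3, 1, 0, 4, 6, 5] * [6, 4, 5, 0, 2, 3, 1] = [5, 0, 4, 6, 2, 1, 3]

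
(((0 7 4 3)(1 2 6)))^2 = (0 4)(1 6 2)(3 7)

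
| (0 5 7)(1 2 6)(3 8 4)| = 3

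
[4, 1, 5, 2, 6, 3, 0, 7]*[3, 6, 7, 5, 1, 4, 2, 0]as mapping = [0→1, 1→6, 2→4, 3→7, 4→2, 5→5, 6→3, 7→0]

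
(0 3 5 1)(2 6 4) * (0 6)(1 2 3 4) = (0 4 3 5 2)(1 6)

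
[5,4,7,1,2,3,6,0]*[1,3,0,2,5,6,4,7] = [6,5,7,3,0,2,4,1]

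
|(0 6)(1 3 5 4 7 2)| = 6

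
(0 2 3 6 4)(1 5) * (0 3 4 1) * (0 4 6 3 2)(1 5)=(2 6 5 4)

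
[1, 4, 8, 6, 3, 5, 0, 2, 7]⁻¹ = [6, 0, 7, 4, 1, 5, 3, 8, 2]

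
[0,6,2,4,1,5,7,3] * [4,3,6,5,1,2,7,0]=[4,7,6,1,3,2,0,5]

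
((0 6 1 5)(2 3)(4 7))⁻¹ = (0 5 1 6)(2 3)(4 7)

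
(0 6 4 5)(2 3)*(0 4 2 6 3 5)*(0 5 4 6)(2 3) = (0 2 4 5 6 3)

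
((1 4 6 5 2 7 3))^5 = (1 7 5 4 3 2 6)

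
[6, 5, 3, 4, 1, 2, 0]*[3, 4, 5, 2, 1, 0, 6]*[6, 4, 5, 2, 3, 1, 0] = [0, 6, 5, 4, 3, 1, 2]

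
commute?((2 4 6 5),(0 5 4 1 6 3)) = no:(2 4 6 5)*(0 5 4 1 6 3) = (0 5 2 1 6 4 3),(0 5 4 1 6 3)*(2 4 6 5) = (0 2 4 1 5 6 3)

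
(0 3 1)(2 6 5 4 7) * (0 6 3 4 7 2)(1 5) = (0 4 2 3 5 7)(1 6)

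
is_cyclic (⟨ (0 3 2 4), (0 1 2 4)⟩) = no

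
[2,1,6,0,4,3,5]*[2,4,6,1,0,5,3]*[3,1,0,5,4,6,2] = [2,4,5,0,3,1,6]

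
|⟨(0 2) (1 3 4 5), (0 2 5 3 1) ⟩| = 360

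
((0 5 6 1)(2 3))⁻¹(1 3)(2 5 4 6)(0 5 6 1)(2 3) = (0 2)(1 3 6 4)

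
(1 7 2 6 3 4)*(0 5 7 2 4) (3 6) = (0 5 7 4 1 2 3) 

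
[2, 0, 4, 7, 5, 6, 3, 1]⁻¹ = [1, 7, 0, 6, 2, 4, 5, 3]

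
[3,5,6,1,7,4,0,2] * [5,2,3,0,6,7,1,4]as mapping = [0→0,1→7,2→1,3→2,4→4,5→6,6→5,7→3]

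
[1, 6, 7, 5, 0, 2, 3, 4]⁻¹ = [4, 0, 5, 6, 7, 3, 1, 2]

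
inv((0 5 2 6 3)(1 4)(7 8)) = (0 3 6 2 5)(1 4)(7 8)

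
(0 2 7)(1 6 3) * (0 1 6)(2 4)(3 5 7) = (0 4 2 3 6 5 7 1)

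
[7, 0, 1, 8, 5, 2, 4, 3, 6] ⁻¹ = [1, 2, 5, 7, 6, 4, 8, 0, 3] 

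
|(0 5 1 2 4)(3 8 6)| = 15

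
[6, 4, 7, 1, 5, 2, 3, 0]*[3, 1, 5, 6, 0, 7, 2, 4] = [2, 0, 4, 1, 7, 5, 6, 3]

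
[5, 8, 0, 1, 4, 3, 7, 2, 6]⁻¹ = [2, 3, 7, 5, 4, 0, 8, 6, 1]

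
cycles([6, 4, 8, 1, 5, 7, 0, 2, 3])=(0 6)(1 4 5 7 2 8 3)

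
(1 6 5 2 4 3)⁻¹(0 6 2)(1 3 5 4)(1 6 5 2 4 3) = (0 5 4)(1 2 3 6)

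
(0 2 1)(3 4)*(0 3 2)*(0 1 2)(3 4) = (0 1 4)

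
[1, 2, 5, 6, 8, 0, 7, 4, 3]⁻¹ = [5, 0, 1, 8, 7, 2, 3, 6, 4]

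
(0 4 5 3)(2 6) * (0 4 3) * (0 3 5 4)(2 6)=(0 5 3)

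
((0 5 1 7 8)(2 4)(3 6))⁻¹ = (0 8 7 1 5)(2 4)(3 6)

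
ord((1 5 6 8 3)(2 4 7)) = 15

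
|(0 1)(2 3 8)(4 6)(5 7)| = 6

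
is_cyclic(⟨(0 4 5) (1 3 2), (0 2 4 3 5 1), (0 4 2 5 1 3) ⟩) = no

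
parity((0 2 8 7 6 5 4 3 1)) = even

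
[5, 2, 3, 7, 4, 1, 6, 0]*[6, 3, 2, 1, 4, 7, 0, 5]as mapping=[0→7, 1→2, 2→1, 3→5, 4→4, 5→3, 6→0, 7→6]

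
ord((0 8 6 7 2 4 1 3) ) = 8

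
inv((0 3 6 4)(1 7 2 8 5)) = (0 4 6 3)(1 5 8 2 7)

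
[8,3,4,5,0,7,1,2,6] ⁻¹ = [4,6,7,1,2,3,8,5,0] 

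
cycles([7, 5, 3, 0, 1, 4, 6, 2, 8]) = (0 7 2 3)(1 5 4)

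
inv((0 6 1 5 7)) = (0 7 5 1 6)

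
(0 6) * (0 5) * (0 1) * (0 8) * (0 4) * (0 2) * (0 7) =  (0 6 5 1 8 4 2 7)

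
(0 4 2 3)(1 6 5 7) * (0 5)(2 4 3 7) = (0 3 5 2 7 1 6)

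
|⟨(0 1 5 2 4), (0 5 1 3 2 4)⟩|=720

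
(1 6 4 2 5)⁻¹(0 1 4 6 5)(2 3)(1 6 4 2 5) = (0 6 2 4 1)(3 5)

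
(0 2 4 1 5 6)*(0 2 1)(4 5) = (0 1 4)(2 5 6)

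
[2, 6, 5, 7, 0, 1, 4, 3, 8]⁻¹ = [4, 5, 0, 7, 6, 2, 1, 3, 8]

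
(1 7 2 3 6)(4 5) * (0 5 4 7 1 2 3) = (0 5 7 3 6 2)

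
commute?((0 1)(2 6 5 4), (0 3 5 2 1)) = no:(0 1)(2 6 5 4) * (0 3 5 2 1) = (1 3 5 4)(2 6), (0 3 5 2 1) * (0 1)(2 6 5 4) = (0 3 4 2)(5 6)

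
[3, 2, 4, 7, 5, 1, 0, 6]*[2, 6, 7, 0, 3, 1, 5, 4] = [0, 7, 3, 4, 1, 6, 2, 5]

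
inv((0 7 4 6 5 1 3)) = (0 3 1 5 6 4 7)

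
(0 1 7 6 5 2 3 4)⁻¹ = (0 4 3 2 5 6 7 1)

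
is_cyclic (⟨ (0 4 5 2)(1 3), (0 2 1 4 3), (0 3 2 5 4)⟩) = no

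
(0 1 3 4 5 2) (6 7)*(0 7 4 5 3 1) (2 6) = (2 7) (3 5 6 4) 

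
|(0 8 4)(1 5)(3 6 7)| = 6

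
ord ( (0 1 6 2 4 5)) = 6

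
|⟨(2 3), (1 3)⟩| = 6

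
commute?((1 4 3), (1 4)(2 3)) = no:(1 4 3)*(1 4)(2 3) = (2 3 4), (1 4)(2 3)*(1 4 3) = (1 3 2)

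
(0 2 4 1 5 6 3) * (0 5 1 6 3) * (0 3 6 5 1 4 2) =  (1 4 5 6 3)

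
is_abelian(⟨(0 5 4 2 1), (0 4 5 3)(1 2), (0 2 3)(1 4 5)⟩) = no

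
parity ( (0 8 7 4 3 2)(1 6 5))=odd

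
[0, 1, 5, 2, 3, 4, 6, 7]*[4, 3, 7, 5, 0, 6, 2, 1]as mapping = [0→4, 1→3, 2→6, 3→7, 4→5, 5→0, 6→2, 7→1]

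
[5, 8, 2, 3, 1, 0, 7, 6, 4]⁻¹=[5, 4, 2, 3, 8, 0, 7, 6, 1]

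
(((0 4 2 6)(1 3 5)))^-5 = (0 6 2 4)(1 3 5)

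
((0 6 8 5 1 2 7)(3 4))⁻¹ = (0 7 2 1 5 8 6)(3 4)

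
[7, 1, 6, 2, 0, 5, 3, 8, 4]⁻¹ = [4, 1, 3, 6, 8, 5, 2, 0, 7]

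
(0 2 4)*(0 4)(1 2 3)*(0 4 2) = (0 3 1)(2 4)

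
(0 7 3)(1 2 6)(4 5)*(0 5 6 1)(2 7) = (0 2 1 7 3 5 4 6)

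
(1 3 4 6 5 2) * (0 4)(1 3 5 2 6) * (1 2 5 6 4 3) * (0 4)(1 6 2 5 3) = (0 1 2 6 3 4 5)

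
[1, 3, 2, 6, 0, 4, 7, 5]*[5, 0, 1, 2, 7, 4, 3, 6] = [0, 2, 1, 3, 5, 7, 6, 4] 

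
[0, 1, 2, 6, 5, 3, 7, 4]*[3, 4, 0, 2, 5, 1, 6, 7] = [3, 4, 0, 6, 1, 2, 7, 5]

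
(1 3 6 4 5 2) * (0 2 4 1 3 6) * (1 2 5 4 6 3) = (0 5 6 2 1 3) 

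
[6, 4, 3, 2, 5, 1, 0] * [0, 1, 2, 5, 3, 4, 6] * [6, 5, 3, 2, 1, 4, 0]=[0, 2, 4, 3, 1, 5, 6]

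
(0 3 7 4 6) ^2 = (0 7 6 3 4) 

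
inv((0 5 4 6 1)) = (0 1 6 4 5)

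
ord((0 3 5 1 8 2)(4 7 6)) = 6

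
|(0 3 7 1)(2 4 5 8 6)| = 20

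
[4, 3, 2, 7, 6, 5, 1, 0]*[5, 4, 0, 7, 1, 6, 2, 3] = [1, 7, 0, 3, 2, 6, 4, 5]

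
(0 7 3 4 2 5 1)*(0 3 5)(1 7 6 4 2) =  (0 6 4 1 3 2)(5 7)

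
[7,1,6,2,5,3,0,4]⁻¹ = [6,1,3,5,7,4,2,0]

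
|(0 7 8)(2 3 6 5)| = 12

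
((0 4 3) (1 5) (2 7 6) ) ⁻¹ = (0 3 4) (1 5) (2 6 7) 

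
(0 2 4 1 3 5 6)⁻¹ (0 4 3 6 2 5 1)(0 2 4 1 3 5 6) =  (0 4 6 3 2 1 5)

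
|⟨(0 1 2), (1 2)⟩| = 6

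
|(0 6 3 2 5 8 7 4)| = 8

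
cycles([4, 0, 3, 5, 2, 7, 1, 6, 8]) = (0 4 2 3 5 7 6 1)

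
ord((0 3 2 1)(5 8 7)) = 12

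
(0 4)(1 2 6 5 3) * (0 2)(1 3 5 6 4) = (0 1)(2 4)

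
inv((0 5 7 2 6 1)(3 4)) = (0 1 6 2 7 5)(3 4)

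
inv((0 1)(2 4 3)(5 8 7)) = (0 1)(2 3 4)(5 7 8)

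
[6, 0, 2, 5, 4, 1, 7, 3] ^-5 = [6, 0, 2, 5, 4, 1, 7, 3] 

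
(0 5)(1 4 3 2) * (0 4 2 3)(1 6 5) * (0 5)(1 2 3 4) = (0 2 6)(1 3 4 5)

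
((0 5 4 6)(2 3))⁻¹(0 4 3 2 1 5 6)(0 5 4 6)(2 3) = (0 5 6 2 3 1 4)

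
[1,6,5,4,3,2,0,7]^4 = [1,6,2,3,4,5,0,7]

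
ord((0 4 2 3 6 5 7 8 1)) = 9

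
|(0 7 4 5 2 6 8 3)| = 8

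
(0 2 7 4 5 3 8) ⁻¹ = (0 8 3 5 4 7 2) 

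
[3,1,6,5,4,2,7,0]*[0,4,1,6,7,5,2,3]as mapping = [0→6,1→4,2→2,3→5,4→7,5→1,6→3,7→0]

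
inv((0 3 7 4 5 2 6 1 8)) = (0 8 1 6 2 5 4 7 3)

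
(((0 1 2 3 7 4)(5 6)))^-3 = (0 3)(1 7)(2 4)(5 6)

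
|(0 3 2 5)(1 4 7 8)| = 4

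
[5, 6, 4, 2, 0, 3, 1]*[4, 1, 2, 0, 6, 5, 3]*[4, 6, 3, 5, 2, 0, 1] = [0, 5, 1, 3, 2, 4, 6]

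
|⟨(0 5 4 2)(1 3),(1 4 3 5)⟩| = 720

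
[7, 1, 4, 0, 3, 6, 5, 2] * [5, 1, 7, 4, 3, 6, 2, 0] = [0, 1, 3, 5, 4, 2, 6, 7]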